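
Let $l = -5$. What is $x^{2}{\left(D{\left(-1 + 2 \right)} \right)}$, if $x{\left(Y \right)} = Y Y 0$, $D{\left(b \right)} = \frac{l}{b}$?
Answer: $0$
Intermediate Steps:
$D{\left(b \right)} = - \frac{5}{b}$
$x{\left(Y \right)} = 0$ ($x{\left(Y \right)} = Y^{2} \cdot 0 = 0$)
$x^{2}{\left(D{\left(-1 + 2 \right)} \right)} = 0^{2} = 0$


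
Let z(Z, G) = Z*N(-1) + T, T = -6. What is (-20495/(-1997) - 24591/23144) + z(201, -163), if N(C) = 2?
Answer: 18727780981/46218568 ≈ 405.20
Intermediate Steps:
z(Z, G) = -6 + 2*Z (z(Z, G) = Z*2 - 6 = 2*Z - 6 = -6 + 2*Z)
(-20495/(-1997) - 24591/23144) + z(201, -163) = (-20495/(-1997) - 24591/23144) + (-6 + 2*201) = (-20495*(-1/1997) - 24591*1/23144) + (-6 + 402) = (20495/1997 - 24591/23144) + 396 = 425228053/46218568 + 396 = 18727780981/46218568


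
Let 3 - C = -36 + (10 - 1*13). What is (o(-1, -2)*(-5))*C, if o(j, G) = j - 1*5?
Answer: 1260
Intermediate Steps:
o(j, G) = -5 + j (o(j, G) = j - 5 = -5 + j)
C = 42 (C = 3 - (-36 + (10 - 1*13)) = 3 - (-36 + (10 - 13)) = 3 - (-36 - 3) = 3 - 1*(-39) = 3 + 39 = 42)
(o(-1, -2)*(-5))*C = ((-5 - 1)*(-5))*42 = -6*(-5)*42 = 30*42 = 1260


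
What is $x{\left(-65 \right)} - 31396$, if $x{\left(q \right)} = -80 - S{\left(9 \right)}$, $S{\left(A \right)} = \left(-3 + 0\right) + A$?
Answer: $-31482$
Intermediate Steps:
$S{\left(A \right)} = -3 + A$
$x{\left(q \right)} = -86$ ($x{\left(q \right)} = -80 - \left(-3 + 9\right) = -80 - 6 = -86$)
$x{\left(-65 \right)} - 31396 = -86 - 31396 = -31482$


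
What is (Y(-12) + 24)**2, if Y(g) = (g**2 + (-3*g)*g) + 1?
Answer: 69169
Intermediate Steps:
Y(g) = 1 - 2*g**2 (Y(g) = (g**2 - 3*g**2) + 1 = -2*g**2 + 1 = 1 - 2*g**2)
(Y(-12) + 24)**2 = ((1 - 2*(-12)**2) + 24)**2 = ((1 - 2*144) + 24)**2 = ((1 - 288) + 24)**2 = (-287 + 24)**2 = (-263)**2 = 69169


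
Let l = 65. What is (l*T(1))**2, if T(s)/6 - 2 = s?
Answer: 1368900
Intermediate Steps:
T(s) = 12 + 6*s
(l*T(1))**2 = (65*(12 + 6*1))**2 = (65*(12 + 6))**2 = (65*18)**2 = 1170**2 = 1368900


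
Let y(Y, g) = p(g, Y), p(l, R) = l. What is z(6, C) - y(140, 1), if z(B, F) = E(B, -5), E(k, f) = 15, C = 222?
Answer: 14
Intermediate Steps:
y(Y, g) = g
z(B, F) = 15
z(6, C) - y(140, 1) = 15 - 1*1 = 15 - 1 = 14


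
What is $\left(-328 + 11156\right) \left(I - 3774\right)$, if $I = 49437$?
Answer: $494438964$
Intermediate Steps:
$\left(-328 + 11156\right) \left(I - 3774\right) = \left(-328 + 11156\right) \left(49437 - 3774\right) = 10828 \cdot 45663 = 494438964$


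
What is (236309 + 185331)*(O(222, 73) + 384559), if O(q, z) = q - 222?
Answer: 162145456760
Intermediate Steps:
O(q, z) = -222 + q
(236309 + 185331)*(O(222, 73) + 384559) = (236309 + 185331)*((-222 + 222) + 384559) = 421640*(0 + 384559) = 421640*384559 = 162145456760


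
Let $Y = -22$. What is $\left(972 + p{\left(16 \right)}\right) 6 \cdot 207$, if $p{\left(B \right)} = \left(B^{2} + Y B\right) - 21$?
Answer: $1061910$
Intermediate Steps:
$p{\left(B \right)} = -21 + B^{2} - 22 B$ ($p{\left(B \right)} = \left(B^{2} - 22 B\right) - 21 = -21 + B^{2} - 22 B$)
$\left(972 + p{\left(16 \right)}\right) 6 \cdot 207 = \left(972 - \left(373 - 256\right)\right) 6 \cdot 207 = \left(972 - 117\right) 1242 = 855 \cdot 1242 = 1061910$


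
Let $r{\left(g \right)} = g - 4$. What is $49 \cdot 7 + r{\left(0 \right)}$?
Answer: $339$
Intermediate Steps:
$r{\left(g \right)} = -4 + g$
$49 \cdot 7 + r{\left(0 \right)} = 49 \cdot 7 + \left(-4 + 0\right) = 343 - 4 = 339$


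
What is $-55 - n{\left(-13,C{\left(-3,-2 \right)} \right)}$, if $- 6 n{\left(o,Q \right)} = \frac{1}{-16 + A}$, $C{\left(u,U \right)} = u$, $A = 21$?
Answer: $- \frac{1649}{30} \approx -54.967$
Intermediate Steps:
$n{\left(o,Q \right)} = - \frac{1}{30}$ ($n{\left(o,Q \right)} = - \frac{1}{6 \left(-16 + 21\right)} = - \frac{1}{6 \cdot 5} = \left(- \frac{1}{6}\right) \frac{1}{5} = - \frac{1}{30}$)
$-55 - n{\left(-13,C{\left(-3,-2 \right)} \right)} = -55 - - \frac{1}{30} = -55 + \frac{1}{30} = - \frac{1649}{30}$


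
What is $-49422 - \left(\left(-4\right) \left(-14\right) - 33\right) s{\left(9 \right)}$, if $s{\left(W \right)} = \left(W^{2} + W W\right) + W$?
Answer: $-53355$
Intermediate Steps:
$s{\left(W \right)} = W + 2 W^{2}$ ($s{\left(W \right)} = \left(W^{2} + W^{2}\right) + W = 2 W^{2} + W = W + 2 W^{2}$)
$-49422 - \left(\left(-4\right) \left(-14\right) - 33\right) s{\left(9 \right)} = -49422 - \left(\left(-4\right) \left(-14\right) - 33\right) 9 \left(1 + 2 \cdot 9\right) = -49422 - \left(56 - 33\right) 9 \left(1 + 18\right) = -49422 - 23 \cdot 9 \cdot 19 = -49422 - 23 \cdot 171 = -49422 - 3933 = -53355$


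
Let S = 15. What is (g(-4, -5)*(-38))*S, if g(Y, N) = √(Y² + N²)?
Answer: -570*√41 ≈ -3649.8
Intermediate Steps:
g(Y, N) = √(N² + Y²)
(g(-4, -5)*(-38))*S = (√((-5)² + (-4)²)*(-38))*15 = (√(25 + 16)*(-38))*15 = (√41*(-38))*15 = -38*√41*15 = -570*√41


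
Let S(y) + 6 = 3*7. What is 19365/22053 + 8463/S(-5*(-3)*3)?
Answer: 20769446/36755 ≈ 565.08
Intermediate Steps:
S(y) = 15 (S(y) = -6 + 3*7 = -6 + 21 = 15)
19365/22053 + 8463/S(-5*(-3)*3) = 19365/22053 + 8463/15 = 19365*(1/22053) + 8463*(1/15) = 6455/7351 + 2821/5 = 20769446/36755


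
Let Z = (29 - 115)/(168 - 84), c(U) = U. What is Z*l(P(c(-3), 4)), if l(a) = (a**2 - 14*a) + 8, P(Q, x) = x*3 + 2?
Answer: -172/21 ≈ -8.1905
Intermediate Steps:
P(Q, x) = 2 + 3*x (P(Q, x) = 3*x + 2 = 2 + 3*x)
l(a) = 8 + a**2 - 14*a
Z = -43/42 (Z = -86/84 = -86*1/84 = -43/42 ≈ -1.0238)
Z*l(P(c(-3), 4)) = -43*(8 + (2 + 3*4)**2 - 14*(2 + 3*4))/42 = -43*(8 + (2 + 12)**2 - 14*(2 + 12))/42 = -43*(8 + 14**2 - 14*14)/42 = -43*(8 + 196 - 196)/42 = -43/42*8 = -172/21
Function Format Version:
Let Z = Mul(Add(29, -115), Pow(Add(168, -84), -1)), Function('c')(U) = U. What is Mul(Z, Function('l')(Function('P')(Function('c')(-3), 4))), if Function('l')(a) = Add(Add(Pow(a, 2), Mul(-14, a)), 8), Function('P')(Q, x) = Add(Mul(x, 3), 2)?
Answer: Rational(-172, 21) ≈ -8.1905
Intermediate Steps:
Function('P')(Q, x) = Add(2, Mul(3, x)) (Function('P')(Q, x) = Add(Mul(3, x), 2) = Add(2, Mul(3, x)))
Function('l')(a) = Add(8, Pow(a, 2), Mul(-14, a))
Z = Rational(-43, 42) (Z = Mul(-86, Pow(84, -1)) = Mul(-86, Rational(1, 84)) = Rational(-43, 42) ≈ -1.0238)
Mul(Z, Function('l')(Function('P')(Function('c')(-3), 4))) = Mul(Rational(-43, 42), Add(8, Pow(Add(2, Mul(3, 4)), 2), Mul(-14, Add(2, Mul(3, 4))))) = Mul(Rational(-43, 42), Add(8, Pow(Add(2, 12), 2), Mul(-14, Add(2, 12)))) = Mul(Rational(-43, 42), Add(8, Pow(14, 2), Mul(-14, 14))) = Mul(Rational(-43, 42), Add(8, 196, -196)) = Mul(Rational(-43, 42), 8) = Rational(-172, 21)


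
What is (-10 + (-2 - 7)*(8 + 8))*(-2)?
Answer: 308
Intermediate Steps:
(-10 + (-2 - 7)*(8 + 8))*(-2) = (-10 - 9*16)*(-2) = (-10 - 144)*(-2) = -154*(-2) = 308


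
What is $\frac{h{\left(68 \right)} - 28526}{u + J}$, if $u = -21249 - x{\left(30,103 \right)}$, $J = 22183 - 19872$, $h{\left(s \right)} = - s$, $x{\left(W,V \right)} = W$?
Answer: $\frac{14297}{9484} \approx 1.5075$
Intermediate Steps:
$J = 2311$
$u = -21279$ ($u = -21249 - 30 = -21279$)
$\frac{h{\left(68 \right)} - 28526}{u + J} = \frac{\left(-1\right) 68 - 28526}{-21279 + 2311} = \frac{-68 - 28526}{-18968} = \left(-28594\right) \left(- \frac{1}{18968}\right) = \frac{14297}{9484}$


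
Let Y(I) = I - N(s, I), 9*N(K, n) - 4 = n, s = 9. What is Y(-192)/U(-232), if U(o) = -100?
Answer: 77/45 ≈ 1.7111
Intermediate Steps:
N(K, n) = 4/9 + n/9
Y(I) = -4/9 + 8*I/9 (Y(I) = I - (4/9 + I/9) = I + (-4/9 - I/9) = -4/9 + 8*I/9)
Y(-192)/U(-232) = (-4/9 + (8/9)*(-192))/(-100) = (-4/9 - 512/3)*(-1/100) = -1540/9*(-1/100) = 77/45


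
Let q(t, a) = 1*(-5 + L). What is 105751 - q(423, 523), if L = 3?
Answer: 105753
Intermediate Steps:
q(t, a) = -2 (q(t, a) = 1*(-5 + 3) = 1*(-2) = -2)
105751 - q(423, 523) = 105751 - 1*(-2) = 105751 + 2 = 105753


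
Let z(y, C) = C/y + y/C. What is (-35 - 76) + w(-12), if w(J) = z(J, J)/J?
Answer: -667/6 ≈ -111.17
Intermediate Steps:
w(J) = 2/J (w(J) = (J/J + J/J)/J = (1 + 1)/J = 2/J)
(-35 - 76) + w(-12) = (-35 - 76) + 2/(-12) = -111 + 2*(-1/12) = -111 - ⅙ = -667/6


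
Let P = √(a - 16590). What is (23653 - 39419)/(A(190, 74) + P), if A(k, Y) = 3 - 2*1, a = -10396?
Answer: 15766*I/(√26986 - I) ≈ -0.58421 + 95.97*I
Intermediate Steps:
A(k, Y) = 1 (A(k, Y) = 3 - 2 = 1)
P = I*√26986 (P = √(-10396 - 16590) = √(-26986) = I*√26986 ≈ 164.27*I)
(23653 - 39419)/(A(190, 74) + P) = (23653 - 39419)/(1 + I*√26986) = -15766/(1 + I*√26986)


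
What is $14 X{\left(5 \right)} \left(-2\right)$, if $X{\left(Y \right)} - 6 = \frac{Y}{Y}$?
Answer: $-196$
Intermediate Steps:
$X{\left(Y \right)} = 7$ ($X{\left(Y \right)} = 6 + \frac{Y}{Y} = 6 + 1 = 7$)
$14 X{\left(5 \right)} \left(-2\right) = 14 \cdot 7 \left(-2\right) = 98 \left(-2\right) = -196$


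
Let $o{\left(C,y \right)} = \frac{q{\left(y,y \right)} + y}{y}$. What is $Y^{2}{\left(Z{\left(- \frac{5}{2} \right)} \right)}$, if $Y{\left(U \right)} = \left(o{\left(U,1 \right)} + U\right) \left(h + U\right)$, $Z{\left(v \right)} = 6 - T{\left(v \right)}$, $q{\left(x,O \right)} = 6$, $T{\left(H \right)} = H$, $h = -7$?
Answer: $\frac{8649}{16} \approx 540.56$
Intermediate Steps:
$Z{\left(v \right)} = 6 - v$
$o{\left(C,y \right)} = \frac{6 + y}{y}$
$Y{\left(U \right)} = \left(-7 + U\right) \left(7 + U\right)$ ($Y{\left(U \right)} = \left(\frac{6 + 1}{1} + U\right) \left(-7 + U\right) = \left(1 \cdot 7 + U\right) \left(-7 + U\right) = \left(7 + U\right) \left(-7 + U\right) = \left(-7 + U\right) \left(7 + U\right)$)
$Y^{2}{\left(Z{\left(- \frac{5}{2} \right)} \right)} = \left(-49 + \left(6 - - \frac{5}{2}\right)^{2}\right)^{2} = \left(-49 + \left(6 + \frac{5}{2}\right)^{2}\right)^{2} = \left(-49 + \left(\frac{17}{2}\right)^{2}\right)^{2} = \left(-49 + \frac{289}{4}\right)^{2} = \left(\frac{93}{4}\right)^{2} = \frac{8649}{16}$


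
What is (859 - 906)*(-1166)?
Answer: 54802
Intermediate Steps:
(859 - 906)*(-1166) = -47*(-1166) = 54802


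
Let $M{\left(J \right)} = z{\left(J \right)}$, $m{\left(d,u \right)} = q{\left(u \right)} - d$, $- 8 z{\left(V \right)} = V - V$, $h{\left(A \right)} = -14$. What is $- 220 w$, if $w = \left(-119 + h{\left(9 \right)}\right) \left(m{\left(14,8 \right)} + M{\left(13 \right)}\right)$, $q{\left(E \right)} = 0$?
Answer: $-409640$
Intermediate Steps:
$z{\left(V \right)} = 0$ ($z{\left(V \right)} = - \frac{V - V}{8} = \left(- \frac{1}{8}\right) 0 = 0$)
$m{\left(d,u \right)} = - d$ ($m{\left(d,u \right)} = 0 - d = - d$)
$M{\left(J \right)} = 0$
$w = 1862$ ($w = \left(-119 - 14\right) \left(\left(-1\right) 14 + 0\right) = - 133 \left(-14 + 0\right) = \left(-133\right) \left(-14\right) = 1862$)
$- 220 w = \left(-220\right) 1862 = -409640$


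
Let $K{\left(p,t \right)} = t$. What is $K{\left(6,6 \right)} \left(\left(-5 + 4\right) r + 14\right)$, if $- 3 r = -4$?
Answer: $76$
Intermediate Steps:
$r = \frac{4}{3}$ ($r = \left(- \frac{1}{3}\right) \left(-4\right) = \frac{4}{3} \approx 1.3333$)
$K{\left(6,6 \right)} \left(\left(-5 + 4\right) r + 14\right) = 6 \left(\left(-5 + 4\right) \frac{4}{3} + 14\right) = 6 \left(\left(-1\right) \frac{4}{3} + 14\right) = 6 \left(- \frac{4}{3} + 14\right) = 6 \cdot \frac{38}{3} = 76$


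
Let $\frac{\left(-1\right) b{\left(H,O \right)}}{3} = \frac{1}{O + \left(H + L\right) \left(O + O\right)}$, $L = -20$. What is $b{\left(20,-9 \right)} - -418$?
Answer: $\frac{1255}{3} \approx 418.33$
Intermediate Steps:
$b{\left(H,O \right)} = - \frac{3}{O + 2 O \left(-20 + H\right)}$ ($b{\left(H,O \right)} = - \frac{3}{O + \left(H - 20\right) \left(O + O\right)} = - \frac{3}{O + \left(-20 + H\right) 2 O} = - \frac{3}{O + 2 O \left(-20 + H\right)}$)
$b{\left(20,-9 \right)} - -418 = - \frac{3}{\left(-9\right) \left(-39 + 2 \cdot 20\right)} - -418 = \left(-3\right) \left(- \frac{1}{9}\right) \frac{1}{-39 + 40} + 418 = \left(-3\right) \left(- \frac{1}{9}\right) 1^{-1} + 418 = \left(-3\right) \left(- \frac{1}{9}\right) 1 + 418 = \frac{1}{3} + 418 = \frac{1255}{3}$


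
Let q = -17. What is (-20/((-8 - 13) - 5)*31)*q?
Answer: -5270/13 ≈ -405.38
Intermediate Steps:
(-20/((-8 - 13) - 5)*31)*q = (-20/((-8 - 13) - 5)*31)*(-17) = (-20/(-21 - 5)*31)*(-17) = (-20/(-26)*31)*(-17) = (-20*(-1/26)*31)*(-17) = ((10/13)*31)*(-17) = (310/13)*(-17) = -5270/13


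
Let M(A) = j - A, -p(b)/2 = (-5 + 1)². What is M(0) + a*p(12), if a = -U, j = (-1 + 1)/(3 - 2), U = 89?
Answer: 2848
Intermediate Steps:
j = 0 (j = 0/1 = 0*1 = 0)
p(b) = -32 (p(b) = -2*(-5 + 1)² = -2*(-4)² = -2*16 = -32)
M(A) = -A (M(A) = 0 - A = -A)
a = -89 (a = -1*89 = -89)
M(0) + a*p(12) = -1*0 - 89*(-32) = 0 + 2848 = 2848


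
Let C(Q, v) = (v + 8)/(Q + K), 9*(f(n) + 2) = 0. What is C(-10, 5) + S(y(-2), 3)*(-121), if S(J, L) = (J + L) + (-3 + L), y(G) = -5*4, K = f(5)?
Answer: 24671/12 ≈ 2055.9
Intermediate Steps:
f(n) = -2 (f(n) = -2 + (⅑)*0 = -2 + 0 = -2)
K = -2
y(G) = -20
S(J, L) = -3 + J + 2*L
C(Q, v) = (8 + v)/(-2 + Q) (C(Q, v) = (v + 8)/(Q - 2) = (8 + v)/(-2 + Q))
C(-10, 5) + S(y(-2), 3)*(-121) = (8 + 5)/(-2 - 10) + (-3 - 20 + 2*3)*(-121) = 13/(-12) + (-3 - 20 + 6)*(-121) = -1/12*13 - 17*(-121) = -13/12 + 2057 = 24671/12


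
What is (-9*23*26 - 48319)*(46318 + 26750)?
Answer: -3923824668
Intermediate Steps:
(-9*23*26 - 48319)*(46318 + 26750) = (-207*26 - 48319)*73068 = (-5382 - 48319)*73068 = -53701*73068 = -3923824668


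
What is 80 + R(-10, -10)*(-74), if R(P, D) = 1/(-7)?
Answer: 634/7 ≈ 90.571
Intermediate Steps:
R(P, D) = -⅐
80 + R(-10, -10)*(-74) = 80 - ⅐*(-74) = 80 + 74/7 = 634/7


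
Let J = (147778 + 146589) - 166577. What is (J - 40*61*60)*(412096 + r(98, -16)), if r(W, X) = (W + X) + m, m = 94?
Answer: -7672381920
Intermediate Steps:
J = 127790 (J = 294367 - 166577 = 127790)
r(W, X) = 94 + W + X (r(W, X) = (W + X) + 94 = 94 + W + X)
(J - 40*61*60)*(412096 + r(98, -16)) = (127790 - 40*61*60)*(412096 + (94 + 98 - 16)) = (127790 - 2440*60)*(412096 + 176) = (127790 - 146400)*412272 = -18610*412272 = -7672381920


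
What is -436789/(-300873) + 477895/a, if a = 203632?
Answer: 21157265453/5569760976 ≈ 3.7986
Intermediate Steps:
-436789/(-300873) + 477895/a = -436789/(-300873) + 477895/203632 = -436789*(-1/300873) + 477895*(1/203632) = 436789/300873 + 43445/18512 = 21157265453/5569760976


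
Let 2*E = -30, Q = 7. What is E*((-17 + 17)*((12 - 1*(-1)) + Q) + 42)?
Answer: -630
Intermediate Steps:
E = -15 (E = (1/2)*(-30) = -15)
E*((-17 + 17)*((12 - 1*(-1)) + Q) + 42) = -15*((-17 + 17)*((12 - 1*(-1)) + 7) + 42) = -15*(0*((12 + 1) + 7) + 42) = -15*(0*(13 + 7) + 42) = -15*(0*20 + 42) = -15*(0 + 42) = -15*42 = -630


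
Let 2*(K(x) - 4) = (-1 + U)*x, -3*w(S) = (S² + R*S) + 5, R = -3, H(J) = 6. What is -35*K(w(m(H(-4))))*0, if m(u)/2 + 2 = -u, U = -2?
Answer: 0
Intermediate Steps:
m(u) = -4 - 2*u (m(u) = -4 + 2*(-u) = -4 - 2*u)
w(S) = -5/3 + S - S²/3 (w(S) = -((S² - 3*S) + 5)/3 = -(5 + S² - 3*S)/3 = -5/3 + S - S²/3)
K(x) = 4 - 3*x/2 (K(x) = 4 + ((-1 - 2)*x)/2 = 4 + (-3*x)/2 = 4 - 3*x/2)
-35*K(w(m(H(-4))))*0 = -35*(4 - 3*(-5/3 + (-4 - 2*6) - (-4 - 2*6)²/3)/2)*0 = -35*(4 - 3*(-5/3 + (-4 - 12) - (-4 - 12)²/3)/2)*0 = -35*(4 - 3*(-5/3 - 16 - ⅓*(-16)²)/2)*0 = -35*(4 - 3*(-5/3 - 16 - ⅓*256)/2)*0 = -35*(4 - 3*(-5/3 - 16 - 256/3)/2)*0 = -35*(4 - 3/2*(-103))*0 = -35*(4 + 309/2)*0 = -35*317/2*0 = -11095/2*0 = 0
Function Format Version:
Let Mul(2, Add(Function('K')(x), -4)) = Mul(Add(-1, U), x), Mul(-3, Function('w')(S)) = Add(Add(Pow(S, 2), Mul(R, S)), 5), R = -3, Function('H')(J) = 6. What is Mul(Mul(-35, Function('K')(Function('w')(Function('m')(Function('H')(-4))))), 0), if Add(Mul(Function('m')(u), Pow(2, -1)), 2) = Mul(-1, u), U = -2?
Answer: 0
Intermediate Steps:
Function('m')(u) = Add(-4, Mul(-2, u)) (Function('m')(u) = Add(-4, Mul(2, Mul(-1, u))) = Add(-4, Mul(-2, u)))
Function('w')(S) = Add(Rational(-5, 3), S, Mul(Rational(-1, 3), Pow(S, 2))) (Function('w')(S) = Mul(Rational(-1, 3), Add(Add(Pow(S, 2), Mul(-3, S)), 5)) = Mul(Rational(-1, 3), Add(5, Pow(S, 2), Mul(-3, S))) = Add(Rational(-5, 3), S, Mul(Rational(-1, 3), Pow(S, 2))))
Function('K')(x) = Add(4, Mul(Rational(-3, 2), x)) (Function('K')(x) = Add(4, Mul(Rational(1, 2), Mul(Add(-1, -2), x))) = Add(4, Mul(Rational(1, 2), Mul(-3, x))) = Add(4, Mul(Rational(-3, 2), x)))
Mul(Mul(-35, Function('K')(Function('w')(Function('m')(Function('H')(-4))))), 0) = Mul(Mul(-35, Add(4, Mul(Rational(-3, 2), Add(Rational(-5, 3), Add(-4, Mul(-2, 6)), Mul(Rational(-1, 3), Pow(Add(-4, Mul(-2, 6)), 2)))))), 0) = Mul(Mul(-35, Add(4, Mul(Rational(-3, 2), Add(Rational(-5, 3), Add(-4, -12), Mul(Rational(-1, 3), Pow(Add(-4, -12), 2)))))), 0) = Mul(Mul(-35, Add(4, Mul(Rational(-3, 2), Add(Rational(-5, 3), -16, Mul(Rational(-1, 3), Pow(-16, 2)))))), 0) = Mul(Mul(-35, Add(4, Mul(Rational(-3, 2), Add(Rational(-5, 3), -16, Mul(Rational(-1, 3), 256))))), 0) = Mul(Mul(-35, Add(4, Mul(Rational(-3, 2), Add(Rational(-5, 3), -16, Rational(-256, 3))))), 0) = Mul(Mul(-35, Add(4, Mul(Rational(-3, 2), -103))), 0) = Mul(Mul(-35, Add(4, Rational(309, 2))), 0) = Mul(Mul(-35, Rational(317, 2)), 0) = Mul(Rational(-11095, 2), 0) = 0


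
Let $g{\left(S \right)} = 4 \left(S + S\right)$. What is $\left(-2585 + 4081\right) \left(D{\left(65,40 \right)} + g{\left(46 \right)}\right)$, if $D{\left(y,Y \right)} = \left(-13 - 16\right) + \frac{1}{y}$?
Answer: $\frac{32965856}{65} \approx 5.0717 \cdot 10^{5}$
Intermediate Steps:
$g{\left(S \right)} = 8 S$ ($g{\left(S \right)} = 4 \cdot 2 S = 8 S$)
$D{\left(y,Y \right)} = -29 + \frac{1}{y}$
$\left(-2585 + 4081\right) \left(D{\left(65,40 \right)} + g{\left(46 \right)}\right) = \left(-2585 + 4081\right) \left(\left(-29 + \frac{1}{65}\right) + 8 \cdot 46\right) = 1496 \left(\left(-29 + \frac{1}{65}\right) + 368\right) = 1496 \left(- \frac{1884}{65} + 368\right) = 1496 \cdot \frac{22036}{65} = \frac{32965856}{65}$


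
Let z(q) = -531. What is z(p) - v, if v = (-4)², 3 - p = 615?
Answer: -547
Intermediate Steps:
p = -612 (p = 3 - 1*615 = 3 - 615 = -612)
v = 16
z(p) - v = -531 - 1*16 = -531 - 16 = -547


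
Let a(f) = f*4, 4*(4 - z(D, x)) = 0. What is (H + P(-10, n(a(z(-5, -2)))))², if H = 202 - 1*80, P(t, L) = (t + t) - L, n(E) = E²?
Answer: 23716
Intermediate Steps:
z(D, x) = 4 (z(D, x) = 4 - ¼*0 = 4 + 0 = 4)
a(f) = 4*f
P(t, L) = -L + 2*t (P(t, L) = 2*t - L = -L + 2*t)
H = 122 (H = 202 - 80 = 122)
(H + P(-10, n(a(z(-5, -2)))))² = (122 + (-(4*4)² + 2*(-10)))² = (122 + (-1*16² - 20))² = (122 + (-1*256 - 20))² = (122 + (-256 - 20))² = (122 - 276)² = (-154)² = 23716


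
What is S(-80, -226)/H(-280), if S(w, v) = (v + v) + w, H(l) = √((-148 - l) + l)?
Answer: 266*I*√37/37 ≈ 43.73*I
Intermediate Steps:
H(l) = 2*I*√37 (H(l) = √(-148) = 2*I*√37)
S(w, v) = w + 2*v (S(w, v) = 2*v + w = w + 2*v)
S(-80, -226)/H(-280) = (-80 + 2*(-226))/((2*I*√37)) = (-80 - 452)*(-I*√37/74) = -(-266)*I*√37/37 = 266*I*√37/37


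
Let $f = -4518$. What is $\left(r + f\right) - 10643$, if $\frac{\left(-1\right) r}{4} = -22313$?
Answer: $74091$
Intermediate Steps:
$r = 89252$ ($r = \left(-4\right) \left(-22313\right) = 89252$)
$\left(r + f\right) - 10643 = \left(89252 - 4518\right) - 10643 = 84734 - 10643 = 74091$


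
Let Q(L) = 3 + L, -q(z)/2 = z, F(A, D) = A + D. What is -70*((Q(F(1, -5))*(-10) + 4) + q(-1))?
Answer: -1120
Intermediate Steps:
q(z) = -2*z
-70*((Q(F(1, -5))*(-10) + 4) + q(-1)) = -70*(((3 + (1 - 5))*(-10) + 4) - 2*(-1)) = -70*(((3 - 4)*(-10) + 4) + 2) = -70*((-1*(-10) + 4) + 2) = -70*((10 + 4) + 2) = -70*(14 + 2) = -70*16 = -1120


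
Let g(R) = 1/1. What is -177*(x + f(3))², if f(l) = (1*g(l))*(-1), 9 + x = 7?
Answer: -1593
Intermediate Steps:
x = -2 (x = -9 + 7 = -2)
g(R) = 1
f(l) = -1 (f(l) = (1*1)*(-1) = 1*(-1) = -1)
-177*(x + f(3))² = -177*(-2 - 1)² = -177*(-3)² = -177*9 = -1593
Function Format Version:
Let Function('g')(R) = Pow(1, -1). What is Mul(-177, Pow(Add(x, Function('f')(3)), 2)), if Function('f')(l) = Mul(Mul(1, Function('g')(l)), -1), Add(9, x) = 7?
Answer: -1593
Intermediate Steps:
x = -2 (x = Add(-9, 7) = -2)
Function('g')(R) = 1
Function('f')(l) = -1 (Function('f')(l) = Mul(Mul(1, 1), -1) = Mul(1, -1) = -1)
Mul(-177, Pow(Add(x, Function('f')(3)), 2)) = Mul(-177, Pow(Add(-2, -1), 2)) = Mul(-177, Pow(-3, 2)) = Mul(-177, 9) = -1593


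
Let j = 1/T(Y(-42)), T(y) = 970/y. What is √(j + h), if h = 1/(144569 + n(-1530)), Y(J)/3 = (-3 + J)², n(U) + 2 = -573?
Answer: √305455042560234/6983709 ≈ 2.5026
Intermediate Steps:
n(U) = -575 (n(U) = -2 - 573 = -575)
Y(J) = 3*(-3 + J)²
h = 1/143994 (h = 1/(144569 - 575) = 1/143994 ≈ 6.9447e-6)
j = 1215/194 (j = 1/(970/((3*(-3 - 42)²))) = 1/(970/((3*(-45)²))) = 1/(970/((3*2025))) = 1/(970/6075) = 1/(970*(1/6075)) = 1/(194/1215) = 1215/194 ≈ 6.2629)
√(j + h) = √(1215/194 + 1/143994) = √(43738226/6983709) = √305455042560234/6983709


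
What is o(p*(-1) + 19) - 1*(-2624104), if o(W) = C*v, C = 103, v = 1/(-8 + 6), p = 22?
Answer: 5248105/2 ≈ 2.6241e+6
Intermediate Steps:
v = -1/2 (v = 1/(-2) = -1/2 ≈ -0.50000)
o(W) = -103/2 (o(W) = 103*(-1/2) = -103/2)
o(p*(-1) + 19) - 1*(-2624104) = -103/2 - 1*(-2624104) = -103/2 + 2624104 = 5248105/2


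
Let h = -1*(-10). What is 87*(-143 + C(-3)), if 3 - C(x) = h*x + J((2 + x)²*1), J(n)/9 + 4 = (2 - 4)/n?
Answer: -4872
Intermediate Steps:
J(n) = -36 - 18/n (J(n) = -36 + 9*((2 - 4)/n) = -36 + 9*(-2/n) = -36 - 18/n)
h = 10
C(x) = 39 - 10*x + 18/(2 + x)² (C(x) = 3 - (10*x + (-36 - 18/(2 + x)²)) = 3 - (-36 - 18/(2 + x)² + 10*x) = 3 + (36 - 10*x + 18/(2 + x)²) = 39 - 10*x + 18/(2 + x)²)
87*(-143 + C(-3)) = 87*(-143 + (39 - 10*(-3) + 18/(2 - 3)²)) = 87*(-143 + (39 + 30 + 18/(-1)²)) = 87*(-143 + (39 + 30 + 18*1)) = 87*(-143 + (39 + 30 + 18)) = 87*(-143 + 87) = 87*(-56) = -4872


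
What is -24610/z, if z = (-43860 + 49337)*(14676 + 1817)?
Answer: -24610/90332161 ≈ -0.00027244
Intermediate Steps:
z = 90332161 (z = 5477*16493 = 90332161)
-24610/z = -24610/90332161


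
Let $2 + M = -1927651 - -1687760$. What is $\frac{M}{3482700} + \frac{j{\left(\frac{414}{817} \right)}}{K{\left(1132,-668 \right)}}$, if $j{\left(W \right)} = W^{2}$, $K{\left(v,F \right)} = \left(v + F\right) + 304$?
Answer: $- \frac{134188377253}{1957611739200} \approx -0.068547$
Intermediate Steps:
$K{\left(v,F \right)} = 304 + F + v$ ($K{\left(v,F \right)} = \left(F + v\right) + 304 = 304 + F + v$)
$M = -239893$ ($M = -2 - 239891 = -239893$)
$\frac{M}{3482700} + \frac{j{\left(\frac{414}{817} \right)}}{K{\left(1132,-668 \right)}} = - \frac{239893}{3482700} + \frac{\left(\frac{414}{817}\right)^{2}}{304 - 668 + 1132} = \left(-239893\right) \frac{1}{3482700} + \frac{\left(414 \cdot \frac{1}{817}\right)^{2}}{768} = - \frac{239893}{3482700} + \left(\frac{414}{817}\right)^{2} \cdot \frac{1}{768} = - \frac{239893}{3482700} + \frac{171396}{667489} \cdot \frac{1}{768} = - \frac{239893}{3482700} + \frac{14283}{42719296} = - \frac{134188377253}{1957611739200}$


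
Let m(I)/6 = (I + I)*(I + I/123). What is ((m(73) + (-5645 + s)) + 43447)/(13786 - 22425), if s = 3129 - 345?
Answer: -4307210/354199 ≈ -12.160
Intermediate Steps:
s = 2784
m(I) = 496*I²/41 (m(I) = 6*((I + I)*(I + I/123)) = 6*((2*I)*(I + I*(1/123))) = 6*((2*I)*(I + I/123)) = 6*((2*I)*(124*I/123)) = 6*(248*I²/123) = 496*I²/41)
((m(73) + (-5645 + s)) + 43447)/(13786 - 22425) = (((496/41)*73² + (-5645 + 2784)) + 43447)/(13786 - 22425) = (((496/41)*5329 - 2861) + 43447)/(-8639) = ((2643184/41 - 2861) + 43447)*(-1/8639) = (2525883/41 + 43447)*(-1/8639) = (4307210/41)*(-1/8639) = -4307210/354199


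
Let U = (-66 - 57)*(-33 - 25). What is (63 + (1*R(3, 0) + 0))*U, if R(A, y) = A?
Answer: 470844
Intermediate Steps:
U = 7134 (U = -123*(-58) = 7134)
(63 + (1*R(3, 0) + 0))*U = (63 + (1*3 + 0))*7134 = (63 + (3 + 0))*7134 = (63 + 3)*7134 = 66*7134 = 470844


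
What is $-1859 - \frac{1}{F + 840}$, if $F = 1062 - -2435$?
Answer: $- \frac{8062484}{4337} \approx -1859.0$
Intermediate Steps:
$F = 3497$ ($F = 1062 + 2435 = 3497$)
$-1859 - \frac{1}{F + 840} = -1859 - \frac{1}{3497 + 840} = -1859 - \frac{1}{4337} = - \frac{8062484}{4337}$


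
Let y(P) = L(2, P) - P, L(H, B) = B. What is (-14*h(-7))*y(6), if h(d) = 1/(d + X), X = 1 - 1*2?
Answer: 0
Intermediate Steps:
y(P) = 0 (y(P) = P - P = 0)
X = -1 (X = 1 - 2 = -1)
h(d) = 1/(-1 + d) (h(d) = 1/(d - 1) = 1/(-1 + d))
(-14*h(-7))*y(6) = -14/(-1 - 7)*0 = -14/(-8)*0 = -14*(-⅛)*0 = (7/4)*0 = 0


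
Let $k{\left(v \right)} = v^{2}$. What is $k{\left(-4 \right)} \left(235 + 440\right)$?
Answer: $10800$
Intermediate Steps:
$k{\left(-4 \right)} \left(235 + 440\right) = \left(-4\right)^{2} \left(235 + 440\right) = 16 \cdot 675 = 10800$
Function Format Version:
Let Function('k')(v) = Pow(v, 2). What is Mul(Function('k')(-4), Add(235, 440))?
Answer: 10800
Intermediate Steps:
Mul(Function('k')(-4), Add(235, 440)) = Mul(Pow(-4, 2), Add(235, 440)) = Mul(16, 675) = 10800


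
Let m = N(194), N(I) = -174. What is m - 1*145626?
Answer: -145800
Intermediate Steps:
m = -174
m - 1*145626 = -174 - 1*145626 = -174 - 145626 = -145800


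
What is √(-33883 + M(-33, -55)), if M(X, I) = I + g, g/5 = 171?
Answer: I*√33083 ≈ 181.89*I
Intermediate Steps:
g = 855 (g = 5*171 = 855)
M(X, I) = 855 + I (M(X, I) = I + 855 = 855 + I)
√(-33883 + M(-33, -55)) = √(-33883 + (855 - 55)) = √(-33883 + 800) = √(-33083) = I*√33083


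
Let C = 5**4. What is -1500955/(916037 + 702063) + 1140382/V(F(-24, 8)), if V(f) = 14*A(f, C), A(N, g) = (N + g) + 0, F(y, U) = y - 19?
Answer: 91651116643/659213940 ≈ 139.03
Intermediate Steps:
F(y, U) = -19 + y
C = 625
A(N, g) = N + g
V(f) = 8750 + 14*f (V(f) = 14*(f + 625) = 14*(625 + f) = 8750 + 14*f)
-1500955/(916037 + 702063) + 1140382/V(F(-24, 8)) = -1500955/(916037 + 702063) + 1140382/(8750 + 14*(-19 - 24)) = -1500955/1618100 + 1140382/(8750 + 14*(-43)) = -1500955*1/1618100 + 1140382/(8750 - 602) = -300191/323620 + 1140382/8148 = -300191/323620 + 1140382*(1/8148) = -300191/323620 + 570191/4074 = 91651116643/659213940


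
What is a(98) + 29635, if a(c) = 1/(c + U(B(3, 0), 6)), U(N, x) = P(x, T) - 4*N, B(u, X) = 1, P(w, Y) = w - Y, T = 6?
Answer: 2785691/94 ≈ 29635.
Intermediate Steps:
U(N, x) = -6 + x - 4*N (U(N, x) = (x - 1*6) - 4*N = (x - 6) - 4*N = (-6 + x) - 4*N = -6 + x - 4*N)
a(c) = 1/(-4 + c) (a(c) = 1/(c + (-6 + 6 - 4*1)) = 1/(c + (-6 + 6 - 4)) = 1/(c - 4) = 1/(-4 + c))
a(98) + 29635 = 1/(-4 + 98) + 29635 = 1/94 + 29635 = 2785691/94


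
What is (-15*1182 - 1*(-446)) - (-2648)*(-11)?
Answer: -46412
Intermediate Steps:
(-15*1182 - 1*(-446)) - (-2648)*(-11) = (-17730 + 446) - 1*29128 = -17284 - 29128 = -46412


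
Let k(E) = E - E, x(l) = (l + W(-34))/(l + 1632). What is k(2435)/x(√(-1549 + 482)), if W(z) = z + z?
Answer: 0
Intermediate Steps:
W(z) = 2*z
x(l) = (-68 + l)/(1632 + l) (x(l) = (l + 2*(-34))/(l + 1632) = (l - 68)/(1632 + l) = (-68 + l)/(1632 + l))
k(E) = 0
k(2435)/x(√(-1549 + 482)) = 0/(((-68 + √(-1549 + 482))/(1632 + √(-1549 + 482)))) = 0/(((-68 + √(-1067))/(1632 + √(-1067)))) = 0/(((-68 + I*√1067)/(1632 + I*√1067))) = 0*((1632 + I*√1067)/(-68 + I*√1067)) = 0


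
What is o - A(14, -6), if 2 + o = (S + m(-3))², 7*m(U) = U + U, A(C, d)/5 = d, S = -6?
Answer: 3676/49 ≈ 75.020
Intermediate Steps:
A(C, d) = 5*d
m(U) = 2*U/7 (m(U) = (U + U)/7 = (2*U)/7 = 2*U/7)
o = 2206/49 (o = -2 + (-6 + (2/7)*(-3))² = -2 + (-6 - 6/7)² = -2 + (-48/7)² = -2 + 2304/49 = 2206/49 ≈ 45.020)
o - A(14, -6) = 2206/49 - 5*(-6) = 2206/49 - 1*(-30) = 2206/49 + 30 = 3676/49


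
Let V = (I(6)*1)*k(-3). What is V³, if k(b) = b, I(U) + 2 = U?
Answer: -1728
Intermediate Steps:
I(U) = -2 + U
V = -12 (V = ((-2 + 6)*1)*(-3) = (4*1)*(-3) = 4*(-3) = -12)
V³ = (-12)³ = -1728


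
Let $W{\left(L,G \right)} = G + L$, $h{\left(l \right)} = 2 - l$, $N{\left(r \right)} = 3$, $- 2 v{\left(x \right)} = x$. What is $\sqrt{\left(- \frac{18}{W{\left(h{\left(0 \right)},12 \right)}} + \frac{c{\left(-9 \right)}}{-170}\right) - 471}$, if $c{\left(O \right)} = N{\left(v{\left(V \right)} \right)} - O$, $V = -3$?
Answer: $\frac{6 i \sqrt{4645165}}{595} \approx 21.734 i$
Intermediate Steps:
$v{\left(x \right)} = - \frac{x}{2}$
$c{\left(O \right)} = 3 - O$
$\sqrt{\left(- \frac{18}{W{\left(h{\left(0 \right)},12 \right)}} + \frac{c{\left(-9 \right)}}{-170}\right) - 471} = \sqrt{\left(- \frac{18}{12 + \left(2 - 0\right)} + \frac{3 - -9}{-170}\right) - 471} = \sqrt{\left(- \frac{18}{12 + \left(2 + 0\right)} + \left(3 + 9\right) \left(- \frac{1}{170}\right)\right) - 471} = \sqrt{\left(- \frac{18}{12 + 2} + 12 \left(- \frac{1}{170}\right)\right) - 471} = \sqrt{\left(- \frac{18}{14} - \frac{6}{85}\right) - 471} = \sqrt{\left(\left(-18\right) \frac{1}{14} - \frac{6}{85}\right) - 471} = \sqrt{\left(- \frac{9}{7} - \frac{6}{85}\right) - 471} = \sqrt{- \frac{807}{595} - 471} = \sqrt{- \frac{281052}{595}} = \frac{6 i \sqrt{4645165}}{595}$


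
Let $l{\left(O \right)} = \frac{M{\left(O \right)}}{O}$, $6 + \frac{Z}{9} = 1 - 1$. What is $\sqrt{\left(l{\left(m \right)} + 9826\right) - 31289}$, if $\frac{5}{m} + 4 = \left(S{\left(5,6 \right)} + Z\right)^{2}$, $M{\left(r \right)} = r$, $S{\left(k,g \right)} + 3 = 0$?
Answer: $7 i \sqrt{438} \approx 146.5 i$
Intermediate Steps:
$S{\left(k,g \right)} = -3$ ($S{\left(k,g \right)} = -3 + 0 = -3$)
$Z = -54$ ($Z = -54 + 9 \left(1 - 1\right) = -54 + 9 \cdot 0 = -54 + 0 = -54$)
$m = \frac{1}{649}$ ($m = \frac{5}{-4 + \left(-3 - 54\right)^{2}} = \frac{5}{-4 + \left(-57\right)^{2}} = \frac{5}{-4 + 3249} = \frac{5}{3245} = 5 \cdot \frac{1}{3245} = \frac{1}{649} \approx 0.0015408$)
$l{\left(O \right)} = 1$ ($l{\left(O \right)} = \frac{O}{O} = 1$)
$\sqrt{\left(l{\left(m \right)} + 9826\right) - 31289} = \sqrt{\left(1 + 9826\right) - 31289} = \sqrt{9827 - 31289} = \sqrt{-21462} = 7 i \sqrt{438}$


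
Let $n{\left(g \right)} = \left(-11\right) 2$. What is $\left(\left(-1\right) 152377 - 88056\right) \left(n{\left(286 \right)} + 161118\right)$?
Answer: $-38732794568$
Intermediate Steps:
$n{\left(g \right)} = -22$
$\left(\left(-1\right) 152377 - 88056\right) \left(n{\left(286 \right)} + 161118\right) = \left(\left(-1\right) 152377 - 88056\right) \left(-22 + 161118\right) = \left(-152377 - 88056\right) 161096 = \left(-240433\right) 161096 = -38732794568$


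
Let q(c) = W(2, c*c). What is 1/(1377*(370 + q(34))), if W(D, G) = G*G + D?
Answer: 1/1840646916 ≈ 5.4329e-10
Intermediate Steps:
W(D, G) = D + G² (W(D, G) = G² + D = D + G²)
q(c) = 2 + c⁴ (q(c) = 2 + (c*c)² = 2 + (c²)² = 2 + c⁴)
1/(1377*(370 + q(34))) = 1/(1377*(370 + (2 + 34⁴))) = 1/(1377*(370 + (2 + 1336336))) = 1/(1377*(370 + 1336338)) = 1/(1377*1336708) = 1/1840646916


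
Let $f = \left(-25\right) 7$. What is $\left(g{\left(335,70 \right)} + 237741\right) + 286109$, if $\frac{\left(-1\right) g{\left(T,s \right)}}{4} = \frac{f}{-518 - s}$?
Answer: $\frac{11000825}{21} \approx 5.2385 \cdot 10^{5}$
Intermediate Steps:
$f = -175$
$g{\left(T,s \right)} = \frac{700}{-518 - s}$ ($g{\left(T,s \right)} = - 4 \left(- \frac{175}{-518 - s}\right) = \frac{700}{-518 - s}$)
$\left(g{\left(335,70 \right)} + 237741\right) + 286109 = \left(- \frac{700}{518 + 70} + 237741\right) + 286109 = \left(- \frac{700}{588} + 237741\right) + 286109 = \left(\left(-700\right) \frac{1}{588} + 237741\right) + 286109 = \left(- \frac{25}{21} + 237741\right) + 286109 = \frac{4992536}{21} + 286109 = \frac{11000825}{21}$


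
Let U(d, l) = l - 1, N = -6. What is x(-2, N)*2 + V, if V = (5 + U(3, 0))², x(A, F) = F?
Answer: 4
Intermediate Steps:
U(d, l) = -1 + l
V = 16 (V = (5 + (-1 + 0))² = (5 - 1)² = 4² = 16)
x(-2, N)*2 + V = -6*2 + 16 = -12 + 16 = 4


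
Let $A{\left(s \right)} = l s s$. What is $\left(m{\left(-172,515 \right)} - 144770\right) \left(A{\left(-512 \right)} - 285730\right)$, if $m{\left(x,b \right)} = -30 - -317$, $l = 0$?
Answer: $41283127590$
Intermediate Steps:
$m{\left(x,b \right)} = 287$ ($m{\left(x,b \right)} = -30 + 317 = 287$)
$A{\left(s \right)} = 0$ ($A{\left(s \right)} = 0 s s = 0 s = 0$)
$\left(m{\left(-172,515 \right)} - 144770\right) \left(A{\left(-512 \right)} - 285730\right) = \left(287 - 144770\right) \left(0 - 285730\right) = \left(-144483\right) \left(-285730\right) = 41283127590$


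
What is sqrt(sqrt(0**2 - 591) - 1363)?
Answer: sqrt(-1363 + I*sqrt(591)) ≈ 0.3292 + 36.92*I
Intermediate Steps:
sqrt(sqrt(0**2 - 591) - 1363) = sqrt(sqrt(0 - 591) - 1363) = sqrt(sqrt(-591) - 1363) = sqrt(I*sqrt(591) - 1363) = sqrt(-1363 + I*sqrt(591))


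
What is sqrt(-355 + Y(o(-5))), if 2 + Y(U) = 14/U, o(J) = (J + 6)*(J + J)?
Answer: 16*I*sqrt(35)/5 ≈ 18.931*I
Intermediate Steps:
o(J) = 2*J*(6 + J) (o(J) = (6 + J)*(2*J) = 2*J*(6 + J))
Y(U) = -2 + 14/U
sqrt(-355 + Y(o(-5))) = sqrt(-355 + (-2 + 14/((2*(-5)*(6 - 5))))) = sqrt(-355 + (-2 + 14/((2*(-5)*1)))) = sqrt(-355 + (-2 + 14/(-10))) = sqrt(-355 + (-2 + 14*(-1/10))) = sqrt(-355 + (-2 - 7/5)) = sqrt(-355 - 17/5) = sqrt(-1792/5) = 16*I*sqrt(35)/5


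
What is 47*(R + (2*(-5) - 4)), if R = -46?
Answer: -2820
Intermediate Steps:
47*(R + (2*(-5) - 4)) = 47*(-46 + (2*(-5) - 4)) = 47*(-46 + (-10 - 4)) = 47*(-46 - 14) = 47*(-60) = -2820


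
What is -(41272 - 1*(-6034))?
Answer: -47306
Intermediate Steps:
-(41272 - 1*(-6034)) = -(41272 + 6034) = -1*47306 = -47306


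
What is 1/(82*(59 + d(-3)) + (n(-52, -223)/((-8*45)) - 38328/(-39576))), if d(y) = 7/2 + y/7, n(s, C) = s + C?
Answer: 831096/4231599665 ≈ 0.00019640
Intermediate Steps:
n(s, C) = C + s
d(y) = 7/2 + y/7 (d(y) = 7*(1/2) + y*(1/7) = 7/2 + y/7)
1/(82*(59 + d(-3)) + (n(-52, -223)/((-8*45)) - 38328/(-39576))) = 1/(82*(59 + (7/2 + (1/7)*(-3))) + ((-223 - 52)/((-8*45)) - 38328/(-39576))) = 1/(82*(59 + (7/2 - 3/7)) + (-275/(-360) - 38328*(-1/39576))) = 1/(82*(59 + 43/14) + (-275*(-1/360) + 1597/1649)) = 1/(82*(869/14) + (55/72 + 1597/1649)) = 1/(35629/7 + 205679/118728) = 1/(4231599665/831096) = 831096/4231599665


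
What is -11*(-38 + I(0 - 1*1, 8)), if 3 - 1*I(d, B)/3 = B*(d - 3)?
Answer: -737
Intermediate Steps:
I(d, B) = 9 - 3*B*(-3 + d) (I(d, B) = 9 - 3*B*(d - 3) = 9 - 3*B*(-3 + d))
-11*(-38 + I(0 - 1*1, 8)) = -11*(-38 + (9 + 9*8 - 3*8*(0 - 1*1))) = -11*(-38 + (9 + 72 - 3*8*(0 - 1))) = -11*(-38 + (9 + 72 - 3*8*(-1))) = -11*(-38 + (9 + 72 + 24)) = -11*(-38 + 105) = -11*67 = -737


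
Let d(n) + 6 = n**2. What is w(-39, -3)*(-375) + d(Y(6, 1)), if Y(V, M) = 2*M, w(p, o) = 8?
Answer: -3002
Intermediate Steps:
d(n) = -6 + n**2
w(-39, -3)*(-375) + d(Y(6, 1)) = 8*(-375) + (-6 + (2*1)**2) = -3000 + (-6 + 2**2) = -3000 + (-6 + 4) = -3000 - 2 = -3002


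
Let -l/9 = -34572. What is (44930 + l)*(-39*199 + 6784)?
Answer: -347888206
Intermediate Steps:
l = 311148 (l = -9*(-34572) = 311148)
(44930 + l)*(-39*199 + 6784) = (44930 + 311148)*(-39*199 + 6784) = 356078*(-7761 + 6784) = 356078*(-977) = -347888206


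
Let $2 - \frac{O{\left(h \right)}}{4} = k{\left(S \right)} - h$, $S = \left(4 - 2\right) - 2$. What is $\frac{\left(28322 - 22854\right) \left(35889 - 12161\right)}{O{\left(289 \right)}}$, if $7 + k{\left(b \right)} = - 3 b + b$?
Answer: $\frac{16218088}{149} \approx 1.0885 \cdot 10^{5}$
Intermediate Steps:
$S = 0$ ($S = 2 - 2 = 0$)
$k{\left(b \right)} = -7 - 2 b$ ($k{\left(b \right)} = -7 + \left(- 3 b + b\right) = -7 - 2 b$)
$O{\left(h \right)} = 36 + 4 h$ ($O{\left(h \right)} = 8 - 4 \left(\left(-7 - 0\right) - h\right) = 8 - 4 \left(\left(-7 + 0\right) - h\right) = 8 - 4 \left(-7 - h\right) = 8 + \left(28 + 4 h\right) = 36 + 4 h$)
$\frac{\left(28322 - 22854\right) \left(35889 - 12161\right)}{O{\left(289 \right)}} = \frac{\left(28322 - 22854\right) \left(35889 - 12161\right)}{36 + 4 \cdot 289} = \frac{5468 \cdot 23728}{36 + 1156} = \frac{129744704}{1192} = 129744704 \cdot \frac{1}{1192} = \frac{16218088}{149}$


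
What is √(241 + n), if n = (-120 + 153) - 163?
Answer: √111 ≈ 10.536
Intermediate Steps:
n = -130 (n = 33 - 163 = -130)
√(241 + n) = √(241 - 130) = √111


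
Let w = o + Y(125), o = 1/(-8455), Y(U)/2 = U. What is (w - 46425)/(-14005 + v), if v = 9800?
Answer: 390409626/35553275 ≈ 10.981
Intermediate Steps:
Y(U) = 2*U
o = -1/8455 ≈ -0.00011827
w = 2113749/8455 (w = -1/8455 + 2*125 = -1/8455 + 250 = 2113749/8455 ≈ 250.00)
(w - 46425)/(-14005 + v) = (2113749/8455 - 46425)/(-14005 + 9800) = -390409626/8455/(-4205) = -390409626/8455*(-1/4205) = 390409626/35553275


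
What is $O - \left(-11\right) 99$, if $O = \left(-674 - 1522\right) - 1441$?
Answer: $-2548$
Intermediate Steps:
$O = -3637$ ($O = -2196 - 1441 = -3637$)
$O - \left(-11\right) 99 = -3637 - \left(-11\right) 99 = -3637 - -1089 = -3637 + 1089 = -2548$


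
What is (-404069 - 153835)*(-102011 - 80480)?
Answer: 101812458864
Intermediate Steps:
(-404069 - 153835)*(-102011 - 80480) = -557904*(-182491) = 101812458864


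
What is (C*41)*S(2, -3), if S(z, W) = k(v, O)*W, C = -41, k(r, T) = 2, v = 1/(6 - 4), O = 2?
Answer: 10086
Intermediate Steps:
v = ½ (v = 1/2 = ½ ≈ 0.50000)
S(z, W) = 2*W
(C*41)*S(2, -3) = (-41*41)*(2*(-3)) = -1681*(-6) = 10086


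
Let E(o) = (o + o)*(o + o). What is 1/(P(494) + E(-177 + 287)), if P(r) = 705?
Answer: 1/49105 ≈ 2.0365e-5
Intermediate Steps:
E(o) = 4*o**2 (E(o) = (2*o)*(2*o) = 4*o**2)
1/(P(494) + E(-177 + 287)) = 1/(705 + 4*(-177 + 287)**2) = 1/(705 + 4*110**2) = 1/(705 + 4*12100) = 1/(705 + 48400) = 1/49105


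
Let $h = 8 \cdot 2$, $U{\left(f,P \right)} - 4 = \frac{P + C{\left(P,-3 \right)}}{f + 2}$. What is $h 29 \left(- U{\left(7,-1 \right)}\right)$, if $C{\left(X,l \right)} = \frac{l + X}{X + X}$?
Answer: $- \frac{17168}{9} \approx -1907.6$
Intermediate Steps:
$C{\left(X,l \right)} = \frac{X + l}{2 X}$
$U{\left(f,P \right)} = 4 + \frac{P + \frac{-3 + P}{2 P}}{2 + f}$ ($U{\left(f,P \right)} = 4 + \frac{P + \frac{P - 3}{2 P}}{f + 2} = 4 + \frac{P + \frac{-3 + P}{2 P}}{2 + f}$)
$h = 16$
$h 29 \left(- U{\left(7,-1 \right)}\right) = 16 \cdot 29 \left(- \frac{-3 - 1 + 2 \left(-1\right) \left(8 - 1 + 4 \cdot 7\right)}{2 \left(-1\right) \left(2 + 7\right)}\right) = 464 \left(- \frac{\left(-1\right) \left(-3 - 1 + 2 \left(-1\right) \left(8 - 1 + 28\right)\right)}{2 \cdot 9}\right) = 464 \left(- \frac{\left(-1\right) \left(-3 - 1 + 2 \left(-1\right) 35\right)}{2 \cdot 9}\right) = 464 \left(- \frac{\left(-1\right) \left(-3 - 1 - 70\right)}{2 \cdot 9}\right) = 464 \left(- \frac{\left(-1\right) \left(-74\right)}{2 \cdot 9}\right) = 464 \left(\left(-1\right) \frac{37}{9}\right) = 464 \left(- \frac{37}{9}\right) = - \frac{17168}{9}$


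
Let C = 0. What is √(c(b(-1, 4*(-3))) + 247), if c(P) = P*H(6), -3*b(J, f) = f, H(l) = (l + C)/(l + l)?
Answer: √249 ≈ 15.780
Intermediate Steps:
H(l) = ½ (H(l) = (l + 0)/(l + l) = l/((2*l)) = l*(1/(2*l)) = ½)
b(J, f) = -f/3
c(P) = P/2 (c(P) = P*(½) = P/2)
√(c(b(-1, 4*(-3))) + 247) = √((-4*(-3)/3)/2 + 247) = √((-⅓*(-12))/2 + 247) = √((½)*4 + 247) = √(2 + 247) = √249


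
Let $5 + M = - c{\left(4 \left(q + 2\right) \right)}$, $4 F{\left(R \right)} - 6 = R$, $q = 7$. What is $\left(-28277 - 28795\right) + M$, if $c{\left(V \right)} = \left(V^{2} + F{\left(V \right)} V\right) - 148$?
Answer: $-58603$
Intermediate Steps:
$F{\left(R \right)} = \frac{3}{2} + \frac{R}{4}$
$c{\left(V \right)} = -148 + V^{2} + V \left(\frac{3}{2} + \frac{V}{4}\right)$ ($c{\left(V \right)} = \left(V^{2} + \left(\frac{3}{2} + \frac{V}{4}\right) V\right) - 148 = \left(V^{2} + V \left(\frac{3}{2} + \frac{V}{4}\right)\right) - 148 = -148 + V^{2} + V \left(\frac{3}{2} + \frac{V}{4}\right)$)
$M = -1531$ ($M = -5 - \left(-148 + \frac{3 \cdot 4 \left(7 + 2\right)}{2} + \frac{5 \left(4 \left(7 + 2\right)\right)^{2}}{4}\right) = -5 - \left(-148 + \frac{3 \cdot 4 \cdot 9}{2} + \frac{5 \left(4 \cdot 9\right)^{2}}{4}\right) = -5 - \left(-148 + \frac{3}{2} \cdot 36 + \frac{5 \cdot 36^{2}}{4}\right) = -5 - \left(-148 + 54 + \frac{5}{4} \cdot 1296\right) = -5 - \left(-148 + 54 + 1620\right) = -5 - 1526 = -1531$)
$\left(-28277 - 28795\right) + M = \left(-28277 - 28795\right) - 1531 = -57072 - 1531 = -58603$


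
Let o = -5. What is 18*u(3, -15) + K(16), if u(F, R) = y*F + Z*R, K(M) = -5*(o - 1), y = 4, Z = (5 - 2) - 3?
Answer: 246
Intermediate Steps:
Z = 0 (Z = 3 - 3 = 0)
K(M) = 30 (K(M) = -5*(-5 - 1) = -5*(-6) = 30)
u(F, R) = 4*F (u(F, R) = 4*F + 0*R = 4*F + 0 = 4*F)
18*u(3, -15) + K(16) = 18*(4*3) + 30 = 18*12 + 30 = 216 + 30 = 246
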